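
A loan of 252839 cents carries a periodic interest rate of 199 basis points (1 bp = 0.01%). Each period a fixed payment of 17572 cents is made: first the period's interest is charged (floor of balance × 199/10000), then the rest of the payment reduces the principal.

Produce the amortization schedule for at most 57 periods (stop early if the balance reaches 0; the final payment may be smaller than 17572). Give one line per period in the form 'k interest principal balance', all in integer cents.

1 5031 12541 240298
2 4781 12791 227507
3 4527 13045 214462
4 4267 13305 201157
5 4003 13569 187588
6 3733 13839 173749
7 3457 14115 159634
8 3176 14396 145238
9 2890 14682 130556
10 2598 14974 115582
11 2300 15272 100310
12 1996 15576 84734
13 1686 15886 68848
14 1370 16202 52646
15 1047 16525 36121
16 718 16854 19267
17 383 17189 2078
18 41 2078 0

1. interest=⌊252839·199/10000⌋=5031; principal=17572-5031=12541; balance=252839-12541=240298
2. interest=⌊240298·199/10000⌋=4781; principal=17572-4781=12791; balance=240298-12791=227507
3. interest=⌊227507·199/10000⌋=4527; principal=17572-4527=13045; balance=227507-13045=214462
4. interest=⌊214462·199/10000⌋=4267; principal=17572-4267=13305; balance=214462-13305=201157
5. interest=⌊201157·199/10000⌋=4003; principal=17572-4003=13569; balance=201157-13569=187588
6. interest=⌊187588·199/10000⌋=3733; principal=17572-3733=13839; balance=187588-13839=173749
7. interest=⌊173749·199/10000⌋=3457; principal=17572-3457=14115; balance=173749-14115=159634
8. interest=⌊159634·199/10000⌋=3176; principal=17572-3176=14396; balance=159634-14396=145238
9. interest=⌊145238·199/10000⌋=2890; principal=17572-2890=14682; balance=145238-14682=130556
10. interest=⌊130556·199/10000⌋=2598; principal=17572-2598=14974; balance=130556-14974=115582
11. interest=⌊115582·199/10000⌋=2300; principal=17572-2300=15272; balance=115582-15272=100310
12. interest=⌊100310·199/10000⌋=1996; principal=17572-1996=15576; balance=100310-15576=84734
13. interest=⌊84734·199/10000⌋=1686; principal=17572-1686=15886; balance=84734-15886=68848
14. interest=⌊68848·199/10000⌋=1370; principal=17572-1370=16202; balance=68848-16202=52646
15. interest=⌊52646·199/10000⌋=1047; principal=17572-1047=16525; balance=52646-16525=36121
16. interest=⌊36121·199/10000⌋=718; principal=17572-718=16854; balance=36121-16854=19267
17. interest=⌊19267·199/10000⌋=383; principal=17572-383=17189; balance=19267-17189=2078
18. interest=⌊2078·199/10000⌋=41; principal=min(17572-41,2078)=2078; balance=2078-2078=0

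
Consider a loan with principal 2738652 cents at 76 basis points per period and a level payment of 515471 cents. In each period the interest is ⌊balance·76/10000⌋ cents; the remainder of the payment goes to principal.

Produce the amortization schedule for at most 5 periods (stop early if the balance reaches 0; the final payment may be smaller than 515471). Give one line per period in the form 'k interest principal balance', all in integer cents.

1. interest=⌊2738652·76/10000⌋=20813; principal=515471-20813=494658; balance=2738652-494658=2243994
2. interest=⌊2243994·76/10000⌋=17054; principal=515471-17054=498417; balance=2243994-498417=1745577
3. interest=⌊1745577·76/10000⌋=13266; principal=515471-13266=502205; balance=1745577-502205=1243372
4. interest=⌊1243372·76/10000⌋=9449; principal=515471-9449=506022; balance=1243372-506022=737350
5. interest=⌊737350·76/10000⌋=5603; principal=515471-5603=509868; balance=737350-509868=227482

1 20813 494658 2243994
2 17054 498417 1745577
3 13266 502205 1243372
4 9449 506022 737350
5 5603 509868 227482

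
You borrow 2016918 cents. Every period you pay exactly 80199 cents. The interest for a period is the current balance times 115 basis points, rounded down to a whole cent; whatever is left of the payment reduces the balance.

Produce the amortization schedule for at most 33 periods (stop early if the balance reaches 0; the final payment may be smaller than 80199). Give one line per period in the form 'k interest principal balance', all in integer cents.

1 23194 57005 1959913
2 22538 57661 1902252
3 21875 58324 1843928
4 21205 58994 1784934
5 20526 59673 1725261
6 19840 60359 1664902
7 19146 61053 1603849
8 18444 61755 1542094
9 17734 62465 1479629
10 17015 63184 1416445
11 16289 63910 1352535
12 15554 64645 1287890
13 14810 65389 1222501
14 14058 66141 1156360
15 13298 66901 1089459
16 12528 67671 1021788
17 11750 68449 953339
18 10963 69236 884103
19 10167 70032 814071
20 9361 70838 743233
21 8547 71652 671581
22 7723 72476 599105
23 6889 73310 525795
24 6046 74153 451642
25 5193 75006 376636
26 4331 75868 300768
27 3458 76741 224027
28 2576 77623 146404
29 1683 78516 67888
30 780 67888 0

1. interest=⌊2016918·115/10000⌋=23194; principal=80199-23194=57005; balance=2016918-57005=1959913
2. interest=⌊1959913·115/10000⌋=22538; principal=80199-22538=57661; balance=1959913-57661=1902252
3. interest=⌊1902252·115/10000⌋=21875; principal=80199-21875=58324; balance=1902252-58324=1843928
4. interest=⌊1843928·115/10000⌋=21205; principal=80199-21205=58994; balance=1843928-58994=1784934
5. interest=⌊1784934·115/10000⌋=20526; principal=80199-20526=59673; balance=1784934-59673=1725261
6. interest=⌊1725261·115/10000⌋=19840; principal=80199-19840=60359; balance=1725261-60359=1664902
7. interest=⌊1664902·115/10000⌋=19146; principal=80199-19146=61053; balance=1664902-61053=1603849
8. interest=⌊1603849·115/10000⌋=18444; principal=80199-18444=61755; balance=1603849-61755=1542094
9. interest=⌊1542094·115/10000⌋=17734; principal=80199-17734=62465; balance=1542094-62465=1479629
10. interest=⌊1479629·115/10000⌋=17015; principal=80199-17015=63184; balance=1479629-63184=1416445
11. interest=⌊1416445·115/10000⌋=16289; principal=80199-16289=63910; balance=1416445-63910=1352535
12. interest=⌊1352535·115/10000⌋=15554; principal=80199-15554=64645; balance=1352535-64645=1287890
13. interest=⌊1287890·115/10000⌋=14810; principal=80199-14810=65389; balance=1287890-65389=1222501
14. interest=⌊1222501·115/10000⌋=14058; principal=80199-14058=66141; balance=1222501-66141=1156360
15. interest=⌊1156360·115/10000⌋=13298; principal=80199-13298=66901; balance=1156360-66901=1089459
16. interest=⌊1089459·115/10000⌋=12528; principal=80199-12528=67671; balance=1089459-67671=1021788
17. interest=⌊1021788·115/10000⌋=11750; principal=80199-11750=68449; balance=1021788-68449=953339
18. interest=⌊953339·115/10000⌋=10963; principal=80199-10963=69236; balance=953339-69236=884103
19. interest=⌊884103·115/10000⌋=10167; principal=80199-10167=70032; balance=884103-70032=814071
20. interest=⌊814071·115/10000⌋=9361; principal=80199-9361=70838; balance=814071-70838=743233
21. interest=⌊743233·115/10000⌋=8547; principal=80199-8547=71652; balance=743233-71652=671581
22. interest=⌊671581·115/10000⌋=7723; principal=80199-7723=72476; balance=671581-72476=599105
23. interest=⌊599105·115/10000⌋=6889; principal=80199-6889=73310; balance=599105-73310=525795
24. interest=⌊525795·115/10000⌋=6046; principal=80199-6046=74153; balance=525795-74153=451642
25. interest=⌊451642·115/10000⌋=5193; principal=80199-5193=75006; balance=451642-75006=376636
26. interest=⌊376636·115/10000⌋=4331; principal=80199-4331=75868; balance=376636-75868=300768
27. interest=⌊300768·115/10000⌋=3458; principal=80199-3458=76741; balance=300768-76741=224027
28. interest=⌊224027·115/10000⌋=2576; principal=80199-2576=77623; balance=224027-77623=146404
29. interest=⌊146404·115/10000⌋=1683; principal=80199-1683=78516; balance=146404-78516=67888
30. interest=⌊67888·115/10000⌋=780; principal=min(80199-780,67888)=67888; balance=67888-67888=0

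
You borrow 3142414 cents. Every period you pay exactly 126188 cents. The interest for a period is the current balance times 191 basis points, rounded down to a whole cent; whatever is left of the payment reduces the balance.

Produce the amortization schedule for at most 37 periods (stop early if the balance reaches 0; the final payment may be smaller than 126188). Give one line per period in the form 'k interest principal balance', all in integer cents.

1 60020 66168 3076246
2 58756 67432 3008814
3 57468 68720 2940094
4 56155 70033 2870061
5 54818 71370 2798691
6 53454 72734 2725957
7 52065 74123 2651834
8 50650 75538 2576296
9 49207 76981 2499315
10 47736 78452 2420863
11 46238 79950 2340913
12 44711 81477 2259436
13 43155 83033 2176403
14 41569 84619 2091784
15 39953 86235 2005549
16 38305 87883 1917666
17 36627 89561 1828105
18 34916 91272 1736833
19 33173 93015 1643818
20 31396 94792 1549026
21 29586 96602 1452424
22 27741 98447 1353977
23 25860 100328 1253649
24 23944 102244 1151405
25 21991 104197 1047208
26 20001 106187 941021
27 17973 108215 832806
28 15906 110282 722524
29 13800 112388 610136
30 11653 114535 495601
31 9465 116723 378878
32 7236 118952 259926
33 4964 121224 138702
34 2649 123539 15163
35 289 15163 0

1. interest=⌊3142414·191/10000⌋=60020; principal=126188-60020=66168; balance=3142414-66168=3076246
2. interest=⌊3076246·191/10000⌋=58756; principal=126188-58756=67432; balance=3076246-67432=3008814
3. interest=⌊3008814·191/10000⌋=57468; principal=126188-57468=68720; balance=3008814-68720=2940094
4. interest=⌊2940094·191/10000⌋=56155; principal=126188-56155=70033; balance=2940094-70033=2870061
5. interest=⌊2870061·191/10000⌋=54818; principal=126188-54818=71370; balance=2870061-71370=2798691
6. interest=⌊2798691·191/10000⌋=53454; principal=126188-53454=72734; balance=2798691-72734=2725957
7. interest=⌊2725957·191/10000⌋=52065; principal=126188-52065=74123; balance=2725957-74123=2651834
8. interest=⌊2651834·191/10000⌋=50650; principal=126188-50650=75538; balance=2651834-75538=2576296
9. interest=⌊2576296·191/10000⌋=49207; principal=126188-49207=76981; balance=2576296-76981=2499315
10. interest=⌊2499315·191/10000⌋=47736; principal=126188-47736=78452; balance=2499315-78452=2420863
11. interest=⌊2420863·191/10000⌋=46238; principal=126188-46238=79950; balance=2420863-79950=2340913
12. interest=⌊2340913·191/10000⌋=44711; principal=126188-44711=81477; balance=2340913-81477=2259436
13. interest=⌊2259436·191/10000⌋=43155; principal=126188-43155=83033; balance=2259436-83033=2176403
14. interest=⌊2176403·191/10000⌋=41569; principal=126188-41569=84619; balance=2176403-84619=2091784
15. interest=⌊2091784·191/10000⌋=39953; principal=126188-39953=86235; balance=2091784-86235=2005549
16. interest=⌊2005549·191/10000⌋=38305; principal=126188-38305=87883; balance=2005549-87883=1917666
17. interest=⌊1917666·191/10000⌋=36627; principal=126188-36627=89561; balance=1917666-89561=1828105
18. interest=⌊1828105·191/10000⌋=34916; principal=126188-34916=91272; balance=1828105-91272=1736833
19. interest=⌊1736833·191/10000⌋=33173; principal=126188-33173=93015; balance=1736833-93015=1643818
20. interest=⌊1643818·191/10000⌋=31396; principal=126188-31396=94792; balance=1643818-94792=1549026
21. interest=⌊1549026·191/10000⌋=29586; principal=126188-29586=96602; balance=1549026-96602=1452424
22. interest=⌊1452424·191/10000⌋=27741; principal=126188-27741=98447; balance=1452424-98447=1353977
23. interest=⌊1353977·191/10000⌋=25860; principal=126188-25860=100328; balance=1353977-100328=1253649
24. interest=⌊1253649·191/10000⌋=23944; principal=126188-23944=102244; balance=1253649-102244=1151405
25. interest=⌊1151405·191/10000⌋=21991; principal=126188-21991=104197; balance=1151405-104197=1047208
26. interest=⌊1047208·191/10000⌋=20001; principal=126188-20001=106187; balance=1047208-106187=941021
27. interest=⌊941021·191/10000⌋=17973; principal=126188-17973=108215; balance=941021-108215=832806
28. interest=⌊832806·191/10000⌋=15906; principal=126188-15906=110282; balance=832806-110282=722524
29. interest=⌊722524·191/10000⌋=13800; principal=126188-13800=112388; balance=722524-112388=610136
30. interest=⌊610136·191/10000⌋=11653; principal=126188-11653=114535; balance=610136-114535=495601
31. interest=⌊495601·191/10000⌋=9465; principal=126188-9465=116723; balance=495601-116723=378878
32. interest=⌊378878·191/10000⌋=7236; principal=126188-7236=118952; balance=378878-118952=259926
33. interest=⌊259926·191/10000⌋=4964; principal=126188-4964=121224; balance=259926-121224=138702
34. interest=⌊138702·191/10000⌋=2649; principal=126188-2649=123539; balance=138702-123539=15163
35. interest=⌊15163·191/10000⌋=289; principal=min(126188-289,15163)=15163; balance=15163-15163=0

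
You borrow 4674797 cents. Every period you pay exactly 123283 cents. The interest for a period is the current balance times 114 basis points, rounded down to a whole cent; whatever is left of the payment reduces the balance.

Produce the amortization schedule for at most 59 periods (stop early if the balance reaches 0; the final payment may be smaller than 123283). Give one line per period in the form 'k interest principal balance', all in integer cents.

1 53292 69991 4604806
2 52494 70789 4534017
3 51687 71596 4462421
4 50871 72412 4390009
5 50046 73237 4316772
6 49211 74072 4242700
7 48366 74917 4167783
8 47512 75771 4092012
9 46648 76635 4015377
10 45775 77508 3937869
11 44891 78392 3859477
12 43998 79285 3780192
13 43094 80189 3700003
14 42180 81103 3618900
15 41255 82028 3536872
16 40320 82963 3453909
17 39374 83909 3370000
18 38418 84865 3285135
19 37450 85833 3199302
20 36472 86811 3112491
21 35482 87801 3024690
22 34481 88802 2935888
23 33469 89814 2846074
24 32445 90838 2755236
25 31409 91874 2663362
26 30362 92921 2570441
27 29303 93980 2476461
28 28231 95052 2381409
29 27148 96135 2285274
30 26052 97231 2188043
31 24943 98340 2089703
32 23822 99461 1990242
33 22688 100595 1889647
34 21541 101742 1787905
35 20382 102901 1685004
36 19209 104074 1580930
37 18022 105261 1475669
38 16822 106461 1369208
39 15608 107675 1261533
40 14381 108902 1152631
41 13139 110144 1042487
42 11884 111399 931088
43 10614 112669 818419
44 9329 113954 704465
45 8030 115253 589212
46 6717 116566 472646
47 5388 117895 354751
48 4044 119239 235512
49 2684 120599 114913
50 1310 114913 0

1. interest=⌊4674797·114/10000⌋=53292; principal=123283-53292=69991; balance=4674797-69991=4604806
2. interest=⌊4604806·114/10000⌋=52494; principal=123283-52494=70789; balance=4604806-70789=4534017
3. interest=⌊4534017·114/10000⌋=51687; principal=123283-51687=71596; balance=4534017-71596=4462421
4. interest=⌊4462421·114/10000⌋=50871; principal=123283-50871=72412; balance=4462421-72412=4390009
5. interest=⌊4390009·114/10000⌋=50046; principal=123283-50046=73237; balance=4390009-73237=4316772
6. interest=⌊4316772·114/10000⌋=49211; principal=123283-49211=74072; balance=4316772-74072=4242700
7. interest=⌊4242700·114/10000⌋=48366; principal=123283-48366=74917; balance=4242700-74917=4167783
8. interest=⌊4167783·114/10000⌋=47512; principal=123283-47512=75771; balance=4167783-75771=4092012
9. interest=⌊4092012·114/10000⌋=46648; principal=123283-46648=76635; balance=4092012-76635=4015377
10. interest=⌊4015377·114/10000⌋=45775; principal=123283-45775=77508; balance=4015377-77508=3937869
11. interest=⌊3937869·114/10000⌋=44891; principal=123283-44891=78392; balance=3937869-78392=3859477
12. interest=⌊3859477·114/10000⌋=43998; principal=123283-43998=79285; balance=3859477-79285=3780192
13. interest=⌊3780192·114/10000⌋=43094; principal=123283-43094=80189; balance=3780192-80189=3700003
14. interest=⌊3700003·114/10000⌋=42180; principal=123283-42180=81103; balance=3700003-81103=3618900
15. interest=⌊3618900·114/10000⌋=41255; principal=123283-41255=82028; balance=3618900-82028=3536872
16. interest=⌊3536872·114/10000⌋=40320; principal=123283-40320=82963; balance=3536872-82963=3453909
17. interest=⌊3453909·114/10000⌋=39374; principal=123283-39374=83909; balance=3453909-83909=3370000
18. interest=⌊3370000·114/10000⌋=38418; principal=123283-38418=84865; balance=3370000-84865=3285135
19. interest=⌊3285135·114/10000⌋=37450; principal=123283-37450=85833; balance=3285135-85833=3199302
20. interest=⌊3199302·114/10000⌋=36472; principal=123283-36472=86811; balance=3199302-86811=3112491
21. interest=⌊3112491·114/10000⌋=35482; principal=123283-35482=87801; balance=3112491-87801=3024690
22. interest=⌊3024690·114/10000⌋=34481; principal=123283-34481=88802; balance=3024690-88802=2935888
23. interest=⌊2935888·114/10000⌋=33469; principal=123283-33469=89814; balance=2935888-89814=2846074
24. interest=⌊2846074·114/10000⌋=32445; principal=123283-32445=90838; balance=2846074-90838=2755236
25. interest=⌊2755236·114/10000⌋=31409; principal=123283-31409=91874; balance=2755236-91874=2663362
26. interest=⌊2663362·114/10000⌋=30362; principal=123283-30362=92921; balance=2663362-92921=2570441
27. interest=⌊2570441·114/10000⌋=29303; principal=123283-29303=93980; balance=2570441-93980=2476461
28. interest=⌊2476461·114/10000⌋=28231; principal=123283-28231=95052; balance=2476461-95052=2381409
29. interest=⌊2381409·114/10000⌋=27148; principal=123283-27148=96135; balance=2381409-96135=2285274
30. interest=⌊2285274·114/10000⌋=26052; principal=123283-26052=97231; balance=2285274-97231=2188043
31. interest=⌊2188043·114/10000⌋=24943; principal=123283-24943=98340; balance=2188043-98340=2089703
32. interest=⌊2089703·114/10000⌋=23822; principal=123283-23822=99461; balance=2089703-99461=1990242
33. interest=⌊1990242·114/10000⌋=22688; principal=123283-22688=100595; balance=1990242-100595=1889647
34. interest=⌊1889647·114/10000⌋=21541; principal=123283-21541=101742; balance=1889647-101742=1787905
35. interest=⌊1787905·114/10000⌋=20382; principal=123283-20382=102901; balance=1787905-102901=1685004
36. interest=⌊1685004·114/10000⌋=19209; principal=123283-19209=104074; balance=1685004-104074=1580930
37. interest=⌊1580930·114/10000⌋=18022; principal=123283-18022=105261; balance=1580930-105261=1475669
38. interest=⌊1475669·114/10000⌋=16822; principal=123283-16822=106461; balance=1475669-106461=1369208
39. interest=⌊1369208·114/10000⌋=15608; principal=123283-15608=107675; balance=1369208-107675=1261533
40. interest=⌊1261533·114/10000⌋=14381; principal=123283-14381=108902; balance=1261533-108902=1152631
41. interest=⌊1152631·114/10000⌋=13139; principal=123283-13139=110144; balance=1152631-110144=1042487
42. interest=⌊1042487·114/10000⌋=11884; principal=123283-11884=111399; balance=1042487-111399=931088
43. interest=⌊931088·114/10000⌋=10614; principal=123283-10614=112669; balance=931088-112669=818419
44. interest=⌊818419·114/10000⌋=9329; principal=123283-9329=113954; balance=818419-113954=704465
45. interest=⌊704465·114/10000⌋=8030; principal=123283-8030=115253; balance=704465-115253=589212
46. interest=⌊589212·114/10000⌋=6717; principal=123283-6717=116566; balance=589212-116566=472646
47. interest=⌊472646·114/10000⌋=5388; principal=123283-5388=117895; balance=472646-117895=354751
48. interest=⌊354751·114/10000⌋=4044; principal=123283-4044=119239; balance=354751-119239=235512
49. interest=⌊235512·114/10000⌋=2684; principal=123283-2684=120599; balance=235512-120599=114913
50. interest=⌊114913·114/10000⌋=1310; principal=min(123283-1310,114913)=114913; balance=114913-114913=0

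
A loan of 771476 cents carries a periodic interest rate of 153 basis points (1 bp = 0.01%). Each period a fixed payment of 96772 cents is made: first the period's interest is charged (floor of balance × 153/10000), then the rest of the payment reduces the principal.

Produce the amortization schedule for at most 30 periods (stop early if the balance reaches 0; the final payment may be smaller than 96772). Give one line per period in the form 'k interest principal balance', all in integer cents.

1. interest=⌊771476·153/10000⌋=11803; principal=96772-11803=84969; balance=771476-84969=686507
2. interest=⌊686507·153/10000⌋=10503; principal=96772-10503=86269; balance=686507-86269=600238
3. interest=⌊600238·153/10000⌋=9183; principal=96772-9183=87589; balance=600238-87589=512649
4. interest=⌊512649·153/10000⌋=7843; principal=96772-7843=88929; balance=512649-88929=423720
5. interest=⌊423720·153/10000⌋=6482; principal=96772-6482=90290; balance=423720-90290=333430
6. interest=⌊333430·153/10000⌋=5101; principal=96772-5101=91671; balance=333430-91671=241759
7. interest=⌊241759·153/10000⌋=3698; principal=96772-3698=93074; balance=241759-93074=148685
8. interest=⌊148685·153/10000⌋=2274; principal=96772-2274=94498; balance=148685-94498=54187
9. interest=⌊54187·153/10000⌋=829; principal=min(96772-829,54187)=54187; balance=54187-54187=0

1 11803 84969 686507
2 10503 86269 600238
3 9183 87589 512649
4 7843 88929 423720
5 6482 90290 333430
6 5101 91671 241759
7 3698 93074 148685
8 2274 94498 54187
9 829 54187 0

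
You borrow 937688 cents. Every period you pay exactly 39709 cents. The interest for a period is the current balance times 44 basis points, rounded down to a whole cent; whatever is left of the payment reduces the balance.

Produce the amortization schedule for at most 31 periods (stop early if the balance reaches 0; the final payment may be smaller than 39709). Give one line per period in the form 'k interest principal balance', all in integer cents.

1. interest=⌊937688·44/10000⌋=4125; principal=39709-4125=35584; balance=937688-35584=902104
2. interest=⌊902104·44/10000⌋=3969; principal=39709-3969=35740; balance=902104-35740=866364
3. interest=⌊866364·44/10000⌋=3812; principal=39709-3812=35897; balance=866364-35897=830467
4. interest=⌊830467·44/10000⌋=3654; principal=39709-3654=36055; balance=830467-36055=794412
5. interest=⌊794412·44/10000⌋=3495; principal=39709-3495=36214; balance=794412-36214=758198
6. interest=⌊758198·44/10000⌋=3336; principal=39709-3336=36373; balance=758198-36373=721825
7. interest=⌊721825·44/10000⌋=3176; principal=39709-3176=36533; balance=721825-36533=685292
8. interest=⌊685292·44/10000⌋=3015; principal=39709-3015=36694; balance=685292-36694=648598
9. interest=⌊648598·44/10000⌋=2853; principal=39709-2853=36856; balance=648598-36856=611742
10. interest=⌊611742·44/10000⌋=2691; principal=39709-2691=37018; balance=611742-37018=574724
11. interest=⌊574724·44/10000⌋=2528; principal=39709-2528=37181; balance=574724-37181=537543
12. interest=⌊537543·44/10000⌋=2365; principal=39709-2365=37344; balance=537543-37344=500199
13. interest=⌊500199·44/10000⌋=2200; principal=39709-2200=37509; balance=500199-37509=462690
14. interest=⌊462690·44/10000⌋=2035; principal=39709-2035=37674; balance=462690-37674=425016
15. interest=⌊425016·44/10000⌋=1870; principal=39709-1870=37839; balance=425016-37839=387177
16. interest=⌊387177·44/10000⌋=1703; principal=39709-1703=38006; balance=387177-38006=349171
17. interest=⌊349171·44/10000⌋=1536; principal=39709-1536=38173; balance=349171-38173=310998
18. interest=⌊310998·44/10000⌋=1368; principal=39709-1368=38341; balance=310998-38341=272657
19. interest=⌊272657·44/10000⌋=1199; principal=39709-1199=38510; balance=272657-38510=234147
20. interest=⌊234147·44/10000⌋=1030; principal=39709-1030=38679; balance=234147-38679=195468
21. interest=⌊195468·44/10000⌋=860; principal=39709-860=38849; balance=195468-38849=156619
22. interest=⌊156619·44/10000⌋=689; principal=39709-689=39020; balance=156619-39020=117599
23. interest=⌊117599·44/10000⌋=517; principal=39709-517=39192; balance=117599-39192=78407
24. interest=⌊78407·44/10000⌋=344; principal=39709-344=39365; balance=78407-39365=39042
25. interest=⌊39042·44/10000⌋=171; principal=min(39709-171,39042)=39042; balance=39042-39042=0

1 4125 35584 902104
2 3969 35740 866364
3 3812 35897 830467
4 3654 36055 794412
5 3495 36214 758198
6 3336 36373 721825
7 3176 36533 685292
8 3015 36694 648598
9 2853 36856 611742
10 2691 37018 574724
11 2528 37181 537543
12 2365 37344 500199
13 2200 37509 462690
14 2035 37674 425016
15 1870 37839 387177
16 1703 38006 349171
17 1536 38173 310998
18 1368 38341 272657
19 1199 38510 234147
20 1030 38679 195468
21 860 38849 156619
22 689 39020 117599
23 517 39192 78407
24 344 39365 39042
25 171 39042 0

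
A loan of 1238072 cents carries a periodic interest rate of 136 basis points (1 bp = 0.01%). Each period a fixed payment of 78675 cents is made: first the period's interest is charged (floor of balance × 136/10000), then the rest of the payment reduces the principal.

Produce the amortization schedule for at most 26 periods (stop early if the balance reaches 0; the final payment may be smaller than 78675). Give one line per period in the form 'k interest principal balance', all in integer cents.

1 16837 61838 1176234
2 15996 62679 1113555
3 15144 63531 1050024
4 14280 64395 985629
5 13404 65271 920358
6 12516 66159 854199
7 11617 67058 787141
8 10705 67970 719171
9 9780 68895 650276
10 8843 69832 580444
11 7894 70781 509663
12 6931 71744 437919
13 5955 72720 365199
14 4966 73709 291490
15 3964 74711 216779
16 2948 75727 141052
17 1918 76757 64295
18 874 64295 0

1. interest=⌊1238072·136/10000⌋=16837; principal=78675-16837=61838; balance=1238072-61838=1176234
2. interest=⌊1176234·136/10000⌋=15996; principal=78675-15996=62679; balance=1176234-62679=1113555
3. interest=⌊1113555·136/10000⌋=15144; principal=78675-15144=63531; balance=1113555-63531=1050024
4. interest=⌊1050024·136/10000⌋=14280; principal=78675-14280=64395; balance=1050024-64395=985629
5. interest=⌊985629·136/10000⌋=13404; principal=78675-13404=65271; balance=985629-65271=920358
6. interest=⌊920358·136/10000⌋=12516; principal=78675-12516=66159; balance=920358-66159=854199
7. interest=⌊854199·136/10000⌋=11617; principal=78675-11617=67058; balance=854199-67058=787141
8. interest=⌊787141·136/10000⌋=10705; principal=78675-10705=67970; balance=787141-67970=719171
9. interest=⌊719171·136/10000⌋=9780; principal=78675-9780=68895; balance=719171-68895=650276
10. interest=⌊650276·136/10000⌋=8843; principal=78675-8843=69832; balance=650276-69832=580444
11. interest=⌊580444·136/10000⌋=7894; principal=78675-7894=70781; balance=580444-70781=509663
12. interest=⌊509663·136/10000⌋=6931; principal=78675-6931=71744; balance=509663-71744=437919
13. interest=⌊437919·136/10000⌋=5955; principal=78675-5955=72720; balance=437919-72720=365199
14. interest=⌊365199·136/10000⌋=4966; principal=78675-4966=73709; balance=365199-73709=291490
15. interest=⌊291490·136/10000⌋=3964; principal=78675-3964=74711; balance=291490-74711=216779
16. interest=⌊216779·136/10000⌋=2948; principal=78675-2948=75727; balance=216779-75727=141052
17. interest=⌊141052·136/10000⌋=1918; principal=78675-1918=76757; balance=141052-76757=64295
18. interest=⌊64295·136/10000⌋=874; principal=min(78675-874,64295)=64295; balance=64295-64295=0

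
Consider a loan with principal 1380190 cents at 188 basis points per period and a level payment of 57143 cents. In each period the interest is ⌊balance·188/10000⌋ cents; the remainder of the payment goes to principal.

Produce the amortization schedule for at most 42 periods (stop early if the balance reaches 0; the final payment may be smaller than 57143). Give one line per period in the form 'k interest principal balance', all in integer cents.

1 25947 31196 1348994
2 25361 31782 1317212
3 24763 32380 1284832
4 24154 32989 1251843
5 23534 33609 1218234
6 22902 34241 1183993
7 22259 34884 1149109
8 21603 35540 1113569
9 20935 36208 1077361
10 20254 36889 1040472
11 19560 37583 1002889
12 18854 38289 964600
13 18134 39009 925591
14 17401 39742 885849
15 16653 40490 845359
16 15892 41251 804108
17 15117 42026 762082
18 14327 42816 719266
19 13522 43621 675645
20 12702 44441 631204
21 11866 45277 585927
22 11015 46128 539799
23 10148 46995 492804
24 9264 47879 444925
25 8364 48779 396146
26 7447 49696 346450
27 6513 50630 295820
28 5561 51582 244238
29 4591 52552 191686
30 3603 53540 138146
31 2597 54546 83600
32 1571 55572 28028
33 526 28028 0

1. interest=⌊1380190·188/10000⌋=25947; principal=57143-25947=31196; balance=1380190-31196=1348994
2. interest=⌊1348994·188/10000⌋=25361; principal=57143-25361=31782; balance=1348994-31782=1317212
3. interest=⌊1317212·188/10000⌋=24763; principal=57143-24763=32380; balance=1317212-32380=1284832
4. interest=⌊1284832·188/10000⌋=24154; principal=57143-24154=32989; balance=1284832-32989=1251843
5. interest=⌊1251843·188/10000⌋=23534; principal=57143-23534=33609; balance=1251843-33609=1218234
6. interest=⌊1218234·188/10000⌋=22902; principal=57143-22902=34241; balance=1218234-34241=1183993
7. interest=⌊1183993·188/10000⌋=22259; principal=57143-22259=34884; balance=1183993-34884=1149109
8. interest=⌊1149109·188/10000⌋=21603; principal=57143-21603=35540; balance=1149109-35540=1113569
9. interest=⌊1113569·188/10000⌋=20935; principal=57143-20935=36208; balance=1113569-36208=1077361
10. interest=⌊1077361·188/10000⌋=20254; principal=57143-20254=36889; balance=1077361-36889=1040472
11. interest=⌊1040472·188/10000⌋=19560; principal=57143-19560=37583; balance=1040472-37583=1002889
12. interest=⌊1002889·188/10000⌋=18854; principal=57143-18854=38289; balance=1002889-38289=964600
13. interest=⌊964600·188/10000⌋=18134; principal=57143-18134=39009; balance=964600-39009=925591
14. interest=⌊925591·188/10000⌋=17401; principal=57143-17401=39742; balance=925591-39742=885849
15. interest=⌊885849·188/10000⌋=16653; principal=57143-16653=40490; balance=885849-40490=845359
16. interest=⌊845359·188/10000⌋=15892; principal=57143-15892=41251; balance=845359-41251=804108
17. interest=⌊804108·188/10000⌋=15117; principal=57143-15117=42026; balance=804108-42026=762082
18. interest=⌊762082·188/10000⌋=14327; principal=57143-14327=42816; balance=762082-42816=719266
19. interest=⌊719266·188/10000⌋=13522; principal=57143-13522=43621; balance=719266-43621=675645
20. interest=⌊675645·188/10000⌋=12702; principal=57143-12702=44441; balance=675645-44441=631204
21. interest=⌊631204·188/10000⌋=11866; principal=57143-11866=45277; balance=631204-45277=585927
22. interest=⌊585927·188/10000⌋=11015; principal=57143-11015=46128; balance=585927-46128=539799
23. interest=⌊539799·188/10000⌋=10148; principal=57143-10148=46995; balance=539799-46995=492804
24. interest=⌊492804·188/10000⌋=9264; principal=57143-9264=47879; balance=492804-47879=444925
25. interest=⌊444925·188/10000⌋=8364; principal=57143-8364=48779; balance=444925-48779=396146
26. interest=⌊396146·188/10000⌋=7447; principal=57143-7447=49696; balance=396146-49696=346450
27. interest=⌊346450·188/10000⌋=6513; principal=57143-6513=50630; balance=346450-50630=295820
28. interest=⌊295820·188/10000⌋=5561; principal=57143-5561=51582; balance=295820-51582=244238
29. interest=⌊244238·188/10000⌋=4591; principal=57143-4591=52552; balance=244238-52552=191686
30. interest=⌊191686·188/10000⌋=3603; principal=57143-3603=53540; balance=191686-53540=138146
31. interest=⌊138146·188/10000⌋=2597; principal=57143-2597=54546; balance=138146-54546=83600
32. interest=⌊83600·188/10000⌋=1571; principal=57143-1571=55572; balance=83600-55572=28028
33. interest=⌊28028·188/10000⌋=526; principal=min(57143-526,28028)=28028; balance=28028-28028=0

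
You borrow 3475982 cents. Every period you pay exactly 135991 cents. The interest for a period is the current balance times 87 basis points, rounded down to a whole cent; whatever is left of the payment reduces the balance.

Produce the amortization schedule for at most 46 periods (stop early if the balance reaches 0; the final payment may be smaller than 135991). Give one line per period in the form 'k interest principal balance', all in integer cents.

1. interest=⌊3475982·87/10000⌋=30241; principal=135991-30241=105750; balance=3475982-105750=3370232
2. interest=⌊3370232·87/10000⌋=29321; principal=135991-29321=106670; balance=3370232-106670=3263562
3. interest=⌊3263562·87/10000⌋=28392; principal=135991-28392=107599; balance=3263562-107599=3155963
4. interest=⌊3155963·87/10000⌋=27456; principal=135991-27456=108535; balance=3155963-108535=3047428
5. interest=⌊3047428·87/10000⌋=26512; principal=135991-26512=109479; balance=3047428-109479=2937949
6. interest=⌊2937949·87/10000⌋=25560; principal=135991-25560=110431; balance=2937949-110431=2827518
7. interest=⌊2827518·87/10000⌋=24599; principal=135991-24599=111392; balance=2827518-111392=2716126
8. interest=⌊2716126·87/10000⌋=23630; principal=135991-23630=112361; balance=2716126-112361=2603765
9. interest=⌊2603765·87/10000⌋=22652; principal=135991-22652=113339; balance=2603765-113339=2490426
10. interest=⌊2490426·87/10000⌋=21666; principal=135991-21666=114325; balance=2490426-114325=2376101
11. interest=⌊2376101·87/10000⌋=20672; principal=135991-20672=115319; balance=2376101-115319=2260782
12. interest=⌊2260782·87/10000⌋=19668; principal=135991-19668=116323; balance=2260782-116323=2144459
13. interest=⌊2144459·87/10000⌋=18656; principal=135991-18656=117335; balance=2144459-117335=2027124
14. interest=⌊2027124·87/10000⌋=17635; principal=135991-17635=118356; balance=2027124-118356=1908768
15. interest=⌊1908768·87/10000⌋=16606; principal=135991-16606=119385; balance=1908768-119385=1789383
16. interest=⌊1789383·87/10000⌋=15567; principal=135991-15567=120424; balance=1789383-120424=1668959
17. interest=⌊1668959·87/10000⌋=14519; principal=135991-14519=121472; balance=1668959-121472=1547487
18. interest=⌊1547487·87/10000⌋=13463; principal=135991-13463=122528; balance=1547487-122528=1424959
19. interest=⌊1424959·87/10000⌋=12397; principal=135991-12397=123594; balance=1424959-123594=1301365
20. interest=⌊1301365·87/10000⌋=11321; principal=135991-11321=124670; balance=1301365-124670=1176695
21. interest=⌊1176695·87/10000⌋=10237; principal=135991-10237=125754; balance=1176695-125754=1050941
22. interest=⌊1050941·87/10000⌋=9143; principal=135991-9143=126848; balance=1050941-126848=924093
23. interest=⌊924093·87/10000⌋=8039; principal=135991-8039=127952; balance=924093-127952=796141
24. interest=⌊796141·87/10000⌋=6926; principal=135991-6926=129065; balance=796141-129065=667076
25. interest=⌊667076·87/10000⌋=5803; principal=135991-5803=130188; balance=667076-130188=536888
26. interest=⌊536888·87/10000⌋=4670; principal=135991-4670=131321; balance=536888-131321=405567
27. interest=⌊405567·87/10000⌋=3528; principal=135991-3528=132463; balance=405567-132463=273104
28. interest=⌊273104·87/10000⌋=2376; principal=135991-2376=133615; balance=273104-133615=139489
29. interest=⌊139489·87/10000⌋=1213; principal=135991-1213=134778; balance=139489-134778=4711
30. interest=⌊4711·87/10000⌋=40; principal=min(135991-40,4711)=4711; balance=4711-4711=0

1 30241 105750 3370232
2 29321 106670 3263562
3 28392 107599 3155963
4 27456 108535 3047428
5 26512 109479 2937949
6 25560 110431 2827518
7 24599 111392 2716126
8 23630 112361 2603765
9 22652 113339 2490426
10 21666 114325 2376101
11 20672 115319 2260782
12 19668 116323 2144459
13 18656 117335 2027124
14 17635 118356 1908768
15 16606 119385 1789383
16 15567 120424 1668959
17 14519 121472 1547487
18 13463 122528 1424959
19 12397 123594 1301365
20 11321 124670 1176695
21 10237 125754 1050941
22 9143 126848 924093
23 8039 127952 796141
24 6926 129065 667076
25 5803 130188 536888
26 4670 131321 405567
27 3528 132463 273104
28 2376 133615 139489
29 1213 134778 4711
30 40 4711 0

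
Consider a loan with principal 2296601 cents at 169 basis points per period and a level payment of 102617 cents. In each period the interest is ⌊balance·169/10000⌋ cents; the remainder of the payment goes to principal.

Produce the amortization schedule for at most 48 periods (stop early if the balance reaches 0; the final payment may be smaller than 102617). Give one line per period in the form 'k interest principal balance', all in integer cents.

1. interest=⌊2296601·169/10000⌋=38812; principal=102617-38812=63805; balance=2296601-63805=2232796
2. interest=⌊2232796·169/10000⌋=37734; principal=102617-37734=64883; balance=2232796-64883=2167913
3. interest=⌊2167913·169/10000⌋=36637; principal=102617-36637=65980; balance=2167913-65980=2101933
4. interest=⌊2101933·169/10000⌋=35522; principal=102617-35522=67095; balance=2101933-67095=2034838
5. interest=⌊2034838·169/10000⌋=34388; principal=102617-34388=68229; balance=2034838-68229=1966609
6. interest=⌊1966609·169/10000⌋=33235; principal=102617-33235=69382; balance=1966609-69382=1897227
7. interest=⌊1897227·169/10000⌋=32063; principal=102617-32063=70554; balance=1897227-70554=1826673
8. interest=⌊1826673·169/10000⌋=30870; principal=102617-30870=71747; balance=1826673-71747=1754926
9. interest=⌊1754926·169/10000⌋=29658; principal=102617-29658=72959; balance=1754926-72959=1681967
10. interest=⌊1681967·169/10000⌋=28425; principal=102617-28425=74192; balance=1681967-74192=1607775
11. interest=⌊1607775·169/10000⌋=27171; principal=102617-27171=75446; balance=1607775-75446=1532329
12. interest=⌊1532329·169/10000⌋=25896; principal=102617-25896=76721; balance=1532329-76721=1455608
13. interest=⌊1455608·169/10000⌋=24599; principal=102617-24599=78018; balance=1455608-78018=1377590
14. interest=⌊1377590·169/10000⌋=23281; principal=102617-23281=79336; balance=1377590-79336=1298254
15. interest=⌊1298254·169/10000⌋=21940; principal=102617-21940=80677; balance=1298254-80677=1217577
16. interest=⌊1217577·169/10000⌋=20577; principal=102617-20577=82040; balance=1217577-82040=1135537
17. interest=⌊1135537·169/10000⌋=19190; principal=102617-19190=83427; balance=1135537-83427=1052110
18. interest=⌊1052110·169/10000⌋=17780; principal=102617-17780=84837; balance=1052110-84837=967273
19. interest=⌊967273·169/10000⌋=16346; principal=102617-16346=86271; balance=967273-86271=881002
20. interest=⌊881002·169/10000⌋=14888; principal=102617-14888=87729; balance=881002-87729=793273
21. interest=⌊793273·169/10000⌋=13406; principal=102617-13406=89211; balance=793273-89211=704062
22. interest=⌊704062·169/10000⌋=11898; principal=102617-11898=90719; balance=704062-90719=613343
23. interest=⌊613343·169/10000⌋=10365; principal=102617-10365=92252; balance=613343-92252=521091
24. interest=⌊521091·169/10000⌋=8806; principal=102617-8806=93811; balance=521091-93811=427280
25. interest=⌊427280·169/10000⌋=7221; principal=102617-7221=95396; balance=427280-95396=331884
26. interest=⌊331884·169/10000⌋=5608; principal=102617-5608=97009; balance=331884-97009=234875
27. interest=⌊234875·169/10000⌋=3969; principal=102617-3969=98648; balance=234875-98648=136227
28. interest=⌊136227·169/10000⌋=2302; principal=102617-2302=100315; balance=136227-100315=35912
29. interest=⌊35912·169/10000⌋=606; principal=min(102617-606,35912)=35912; balance=35912-35912=0

1 38812 63805 2232796
2 37734 64883 2167913
3 36637 65980 2101933
4 35522 67095 2034838
5 34388 68229 1966609
6 33235 69382 1897227
7 32063 70554 1826673
8 30870 71747 1754926
9 29658 72959 1681967
10 28425 74192 1607775
11 27171 75446 1532329
12 25896 76721 1455608
13 24599 78018 1377590
14 23281 79336 1298254
15 21940 80677 1217577
16 20577 82040 1135537
17 19190 83427 1052110
18 17780 84837 967273
19 16346 86271 881002
20 14888 87729 793273
21 13406 89211 704062
22 11898 90719 613343
23 10365 92252 521091
24 8806 93811 427280
25 7221 95396 331884
26 5608 97009 234875
27 3969 98648 136227
28 2302 100315 35912
29 606 35912 0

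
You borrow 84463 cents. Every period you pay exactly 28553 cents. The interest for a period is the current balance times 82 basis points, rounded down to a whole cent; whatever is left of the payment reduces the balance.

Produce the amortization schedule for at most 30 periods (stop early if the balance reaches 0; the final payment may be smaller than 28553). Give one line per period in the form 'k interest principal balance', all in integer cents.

1 692 27861 56602
2 464 28089 28513
3 233 28320 193
4 1 193 0

1. interest=⌊84463·82/10000⌋=692; principal=28553-692=27861; balance=84463-27861=56602
2. interest=⌊56602·82/10000⌋=464; principal=28553-464=28089; balance=56602-28089=28513
3. interest=⌊28513·82/10000⌋=233; principal=28553-233=28320; balance=28513-28320=193
4. interest=⌊193·82/10000⌋=1; principal=min(28553-1,193)=193; balance=193-193=0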